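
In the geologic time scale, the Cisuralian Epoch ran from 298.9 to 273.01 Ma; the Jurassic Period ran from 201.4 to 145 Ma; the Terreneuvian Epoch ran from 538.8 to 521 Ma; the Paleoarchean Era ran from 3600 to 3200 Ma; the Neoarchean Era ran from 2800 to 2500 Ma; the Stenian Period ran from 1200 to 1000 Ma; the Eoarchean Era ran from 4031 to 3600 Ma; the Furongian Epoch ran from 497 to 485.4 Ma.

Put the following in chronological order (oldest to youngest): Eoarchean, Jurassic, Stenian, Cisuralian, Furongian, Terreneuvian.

Read off each span (Ma): Eoarchean 4031–3600; Jurassic 201.4–145; Stenian 1200–1000; Cisuralian 298.9–273.01; Furongian 497–485.4; Terreneuvian 538.8–521.
Larger Ma is older, so oldest→youngest is Eoarchean, Stenian, Terreneuvian, Furongian, Cisuralian, Jurassic.

Eoarchean, Stenian, Terreneuvian, Furongian, Cisuralian, Jurassic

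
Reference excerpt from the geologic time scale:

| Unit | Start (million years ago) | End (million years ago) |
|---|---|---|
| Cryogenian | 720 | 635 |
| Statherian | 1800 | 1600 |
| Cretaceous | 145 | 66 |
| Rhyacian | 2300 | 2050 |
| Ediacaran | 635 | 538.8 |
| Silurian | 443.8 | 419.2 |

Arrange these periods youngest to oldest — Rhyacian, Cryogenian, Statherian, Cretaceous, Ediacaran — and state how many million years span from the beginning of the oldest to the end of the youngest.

Cretaceous → Ediacaran → Cryogenian → Statherian → Rhyacian; total span 2234 Myr

From the excerpt: Rhyacian 2300–2050; Cryogenian 720–635; Statherian 1800–1600; Cretaceous 145–66; Ediacaran 635–538.8 (Ma).
Larger Ma is earlier, so the oldest is Rhyacian and the youngest is Cretaceous; youngest to oldest: Cretaceous, Ediacaran, Cryogenian, Statherian, Rhyacian.
Oldest start 2300 minus youngest end 66 gives 2234 Myr overall.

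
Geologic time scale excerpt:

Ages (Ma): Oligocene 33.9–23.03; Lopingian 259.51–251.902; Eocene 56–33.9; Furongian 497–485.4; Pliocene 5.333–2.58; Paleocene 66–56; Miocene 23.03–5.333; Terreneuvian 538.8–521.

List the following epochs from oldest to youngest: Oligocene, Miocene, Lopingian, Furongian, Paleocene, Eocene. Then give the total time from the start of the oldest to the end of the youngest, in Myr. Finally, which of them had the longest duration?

Furongian → Lopingian → Paleocene → Eocene → Oligocene → Miocene; total span 491.667 Myr; longest is Eocene

From the excerpt: Oligocene 33.9–23.03; Miocene 23.03–5.333; Lopingian 259.51–251.902; Furongian 497–485.4; Paleocene 66–56; Eocene 56–33.9 (Ma).
Larger Ma is earlier, so the oldest is Furongian and the youngest is Miocene; oldest to youngest: Furongian, Lopingian, Paleocene, Eocene, Oligocene, Miocene.
Oldest start 497 minus youngest end 5.333 gives 491.667 Myr overall.
Individual lengths (start − end): Lopingian 7.608; Oligocene 10.87; Eocene 22.1; Paleocene 10; Furongian 11.6; Miocene 17.697. The largest is Eocene at 22.1 Myr.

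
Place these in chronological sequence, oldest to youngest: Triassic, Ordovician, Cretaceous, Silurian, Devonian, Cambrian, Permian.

Group by era (each group listed oldest first) — Paleozoic: Cambrian, Ordovician, Silurian, Devonian, Permian; Mesozoic: Triassic, Cretaceous. The eras run Paleozoic → Mesozoic → Cenozoic. Concatenating the groups in that era order gives oldest to youngest directly.

Cambrian, Ordovician, Silurian, Devonian, Permian, Triassic, Cretaceous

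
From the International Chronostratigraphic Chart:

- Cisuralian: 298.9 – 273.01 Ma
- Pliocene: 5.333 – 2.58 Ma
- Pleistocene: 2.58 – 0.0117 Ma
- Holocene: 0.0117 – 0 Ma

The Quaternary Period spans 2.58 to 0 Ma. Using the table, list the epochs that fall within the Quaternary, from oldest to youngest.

Pleistocene, Holocene

Epochs with both bounds inside 2.58–0 Ma: Pleistocene (2.58–0.0117), Holocene (0.0117–0).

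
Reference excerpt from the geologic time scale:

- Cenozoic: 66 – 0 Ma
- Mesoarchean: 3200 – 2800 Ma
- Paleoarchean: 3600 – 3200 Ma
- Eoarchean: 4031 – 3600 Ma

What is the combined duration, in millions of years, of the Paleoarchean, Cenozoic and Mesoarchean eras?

Each duration: Paleoarchean = 400; Cenozoic = 66; Mesoarchean = 400.
Sum: 400 + 66 + 400 = 866 Myr.

866 million years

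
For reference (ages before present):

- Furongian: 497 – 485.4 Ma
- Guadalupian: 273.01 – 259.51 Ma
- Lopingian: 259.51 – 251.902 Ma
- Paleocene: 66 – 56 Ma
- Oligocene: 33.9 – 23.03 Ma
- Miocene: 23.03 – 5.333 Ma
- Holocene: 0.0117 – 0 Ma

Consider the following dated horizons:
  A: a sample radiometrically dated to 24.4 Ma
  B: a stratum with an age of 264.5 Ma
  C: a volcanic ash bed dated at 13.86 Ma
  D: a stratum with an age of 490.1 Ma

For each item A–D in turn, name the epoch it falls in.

A — Oligocene; B — Guadalupian; C — Miocene; D — Furongian

Match each age against the start–end ranges in the excerpt: A = 24.4 Ma → Oligocene (33.9–23.03); B = 264.5 Ma → Guadalupian (273.01–259.51); C = 13.86 Ma → Miocene (23.03–5.333); D = 490.1 Ma → Furongian (497–485.4).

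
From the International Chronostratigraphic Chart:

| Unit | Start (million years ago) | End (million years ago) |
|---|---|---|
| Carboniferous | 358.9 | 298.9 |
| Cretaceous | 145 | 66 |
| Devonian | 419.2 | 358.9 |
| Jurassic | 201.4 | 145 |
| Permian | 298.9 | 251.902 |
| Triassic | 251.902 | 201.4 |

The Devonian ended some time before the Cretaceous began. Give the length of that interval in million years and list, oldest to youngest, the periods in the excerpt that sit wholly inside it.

The Devonian closes at 358.9 Ma and the Cretaceous opens at 145 Ma, so the interval is 358.9 − 145 = 213.9 Myr.
A period fits inside if it starts at or after 358.9 Ma and ends at or before 145 Ma; oldest first that gives Carboniferous, Permian, Triassic, Jurassic.

213.9 million years; Carboniferous, Permian, Triassic, Jurassic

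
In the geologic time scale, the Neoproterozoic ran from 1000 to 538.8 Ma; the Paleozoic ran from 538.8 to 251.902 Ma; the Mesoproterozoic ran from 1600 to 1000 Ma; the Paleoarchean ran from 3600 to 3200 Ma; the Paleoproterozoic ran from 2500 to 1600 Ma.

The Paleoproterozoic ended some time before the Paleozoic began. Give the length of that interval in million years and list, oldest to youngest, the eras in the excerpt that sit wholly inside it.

1061.2 million years; Mesoproterozoic, Neoproterozoic

The Paleoproterozoic closes at 1600 Ma and the Paleozoic opens at 538.8 Ma, so the interval is 1600 − 538.8 = 1061.2 Myr.
An era fits inside if it starts at or after 1600 Ma and ends at or before 538.8 Ma; oldest first that gives Mesoproterozoic, Neoproterozoic.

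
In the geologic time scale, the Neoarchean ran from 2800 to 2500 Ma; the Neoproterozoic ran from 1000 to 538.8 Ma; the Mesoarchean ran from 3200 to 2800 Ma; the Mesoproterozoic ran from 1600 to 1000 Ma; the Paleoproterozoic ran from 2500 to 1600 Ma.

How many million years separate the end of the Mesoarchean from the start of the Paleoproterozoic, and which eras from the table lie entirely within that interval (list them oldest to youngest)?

300 million years; Neoarchean

End of Mesoarchean = 2800 Ma; start of Paleoproterozoic = 2500 Ma.
Gap = 2800 − 2500 = 300 Myr.
Eras wholly inside 2800–2500 Ma: Neoarchean (2800–2500).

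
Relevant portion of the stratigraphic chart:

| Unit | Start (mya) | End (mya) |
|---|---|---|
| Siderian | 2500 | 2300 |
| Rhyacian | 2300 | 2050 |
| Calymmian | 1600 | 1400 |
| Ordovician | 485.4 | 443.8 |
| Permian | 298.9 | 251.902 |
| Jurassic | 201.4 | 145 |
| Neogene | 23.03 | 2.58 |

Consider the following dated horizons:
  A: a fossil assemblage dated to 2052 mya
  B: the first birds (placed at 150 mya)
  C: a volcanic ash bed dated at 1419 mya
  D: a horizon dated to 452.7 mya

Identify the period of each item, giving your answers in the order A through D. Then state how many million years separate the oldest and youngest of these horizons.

A — Rhyacian; B — Jurassic; C — Calymmian; D — Ordovician; span 1902 million years

Match each age against the start–end ranges in the excerpt: A = 2052 Ma → Rhyacian (2300–2050); B = 150 Ma → Jurassic (201.4–145); C = 1419 Ma → Calymmian (1600–1400); D = 452.7 Ma → Ordovician (485.4–443.8).
The largest age is 2052 Ma and the smallest is 150 Ma; their difference is 1902 Myr.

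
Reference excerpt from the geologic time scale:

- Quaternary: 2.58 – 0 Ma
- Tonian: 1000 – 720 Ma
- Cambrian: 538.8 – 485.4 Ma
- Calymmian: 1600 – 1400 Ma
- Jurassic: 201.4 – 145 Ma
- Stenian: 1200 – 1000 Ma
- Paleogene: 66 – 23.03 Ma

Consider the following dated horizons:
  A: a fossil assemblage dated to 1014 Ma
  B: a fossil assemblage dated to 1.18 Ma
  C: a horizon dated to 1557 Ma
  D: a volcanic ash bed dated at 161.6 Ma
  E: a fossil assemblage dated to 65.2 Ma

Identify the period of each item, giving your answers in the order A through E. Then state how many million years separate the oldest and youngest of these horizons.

A: 1014 Ma lies in 1200–1000 Ma, so Stenian.
B: 1.18 Ma lies in 2.58–0 Ma, so Quaternary.
C: 1557 Ma lies in 1600–1400 Ma, so Calymmian.
D: 161.6 Ma lies in 201.4–145 Ma, so Jurassic.
E: 65.2 Ma lies in 66–23.03 Ma, so Paleogene.
Oldest = 1557 Ma, youngest = 1.18 Ma → span 1555.82 Myr.

A — Stenian; B — Quaternary; C — Calymmian; D — Jurassic; E — Paleogene; span 1555.82 million years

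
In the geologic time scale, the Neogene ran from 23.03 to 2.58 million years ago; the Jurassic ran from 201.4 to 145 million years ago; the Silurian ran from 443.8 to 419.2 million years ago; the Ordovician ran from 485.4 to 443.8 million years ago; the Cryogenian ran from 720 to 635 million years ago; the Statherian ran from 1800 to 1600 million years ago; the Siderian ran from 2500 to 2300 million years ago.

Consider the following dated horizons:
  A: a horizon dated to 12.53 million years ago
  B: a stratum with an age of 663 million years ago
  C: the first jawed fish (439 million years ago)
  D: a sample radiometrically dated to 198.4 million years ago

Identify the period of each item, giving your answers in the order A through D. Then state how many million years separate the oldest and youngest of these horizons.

Match each age against the start–end ranges in the excerpt: A = 12.53 Ma → Neogene (23.03–2.58); B = 663 Ma → Cryogenian (720–635); C = 439 Ma → Silurian (443.8–419.2); D = 198.4 Ma → Jurassic (201.4–145).
The largest age is 663 Ma and the smallest is 12.53 Ma; their difference is 650.47 Myr.

A — Neogene; B — Cryogenian; C — Silurian; D — Jurassic; span 650.47 million years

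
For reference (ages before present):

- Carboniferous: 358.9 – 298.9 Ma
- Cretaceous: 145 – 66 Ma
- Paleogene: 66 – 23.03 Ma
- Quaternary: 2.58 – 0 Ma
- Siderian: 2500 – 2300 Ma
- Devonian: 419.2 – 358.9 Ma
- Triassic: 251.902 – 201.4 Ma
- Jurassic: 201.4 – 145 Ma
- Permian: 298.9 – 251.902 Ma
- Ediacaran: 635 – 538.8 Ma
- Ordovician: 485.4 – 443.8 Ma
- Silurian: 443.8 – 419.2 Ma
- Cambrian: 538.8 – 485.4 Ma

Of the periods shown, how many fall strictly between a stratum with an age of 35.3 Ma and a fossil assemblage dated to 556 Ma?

9

556 Ma sits inside the Ediacaran (635–538.8) and 35.3 Ma inside the Paleogene (66–23.03); neither of those is wholly between the two dates.
The listed periods lying completely between them are Cambrian, Ordovician, Silurian, Devonian, Carboniferous, Permian, Triassic, Jurassic, Cretaceous — 9 in all.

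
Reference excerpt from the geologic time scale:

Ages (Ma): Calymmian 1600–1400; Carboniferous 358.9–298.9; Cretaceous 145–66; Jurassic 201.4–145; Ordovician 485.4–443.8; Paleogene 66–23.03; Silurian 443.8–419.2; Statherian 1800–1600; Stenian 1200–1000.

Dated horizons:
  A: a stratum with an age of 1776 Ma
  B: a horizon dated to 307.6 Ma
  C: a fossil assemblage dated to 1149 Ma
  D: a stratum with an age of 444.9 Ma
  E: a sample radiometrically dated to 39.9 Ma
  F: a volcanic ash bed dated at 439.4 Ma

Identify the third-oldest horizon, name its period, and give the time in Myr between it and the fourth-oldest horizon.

Sorted oldest-first by Ma: A (1776), C (1149), D (444.9), F (439.4), B (307.6), E (39.9).
The third oldest is D at 444.9 Ma, which lies in 485.4–443.8 Ma: the Ordovician.
The fourth oldest is F at 439.4 Ma; separation = |444.9 − 439.4| = 5.5 Myr.

D, in the Ordovician; 5.5 million years to F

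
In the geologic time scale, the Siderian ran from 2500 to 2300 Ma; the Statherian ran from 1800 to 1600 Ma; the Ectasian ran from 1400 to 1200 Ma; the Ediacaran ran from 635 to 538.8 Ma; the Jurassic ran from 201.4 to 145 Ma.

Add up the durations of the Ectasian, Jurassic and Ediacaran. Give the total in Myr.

352.6 million years

Duration is start − end for each: (1400 − 1200) + (201.4 − 145) + (635 − 538.8).
That is 200 + 56.4 + 96.2, which totals 352.6 million years.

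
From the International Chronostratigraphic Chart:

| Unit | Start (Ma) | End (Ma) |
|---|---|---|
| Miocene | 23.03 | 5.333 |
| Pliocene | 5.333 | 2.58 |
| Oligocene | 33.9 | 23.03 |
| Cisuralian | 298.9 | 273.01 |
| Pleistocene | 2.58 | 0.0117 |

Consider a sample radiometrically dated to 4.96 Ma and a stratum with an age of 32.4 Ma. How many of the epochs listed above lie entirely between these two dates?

32.4 Ma sits inside the Oligocene (33.9–23.03) and 4.96 Ma inside the Pliocene (5.333–2.58); neither of those is wholly between the two dates.
The listed epochs lying completely between them are Miocene — 1 in all.

1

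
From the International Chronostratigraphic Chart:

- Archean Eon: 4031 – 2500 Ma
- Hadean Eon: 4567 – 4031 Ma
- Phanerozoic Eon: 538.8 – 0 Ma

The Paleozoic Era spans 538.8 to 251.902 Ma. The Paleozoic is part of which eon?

Phanerozoic

The Paleozoic (538.8–251.902 Ma) lies entirely within 538.8–0 Ma, the Phanerozoic Eon.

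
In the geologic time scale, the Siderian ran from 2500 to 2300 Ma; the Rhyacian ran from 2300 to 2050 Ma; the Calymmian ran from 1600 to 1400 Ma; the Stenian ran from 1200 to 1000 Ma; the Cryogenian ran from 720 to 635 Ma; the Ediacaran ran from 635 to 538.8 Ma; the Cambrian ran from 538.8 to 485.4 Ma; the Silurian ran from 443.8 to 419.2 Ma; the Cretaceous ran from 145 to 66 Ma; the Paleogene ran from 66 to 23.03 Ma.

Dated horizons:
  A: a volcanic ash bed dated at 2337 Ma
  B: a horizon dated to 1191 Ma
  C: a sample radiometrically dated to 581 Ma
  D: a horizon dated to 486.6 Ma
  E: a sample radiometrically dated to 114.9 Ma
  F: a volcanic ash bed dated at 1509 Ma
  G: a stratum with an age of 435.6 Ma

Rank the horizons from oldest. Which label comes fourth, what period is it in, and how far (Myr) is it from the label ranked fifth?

Larger Ma means older, so oldest first: A 2337 > F 1509 > B 1191 > C 581 > D 486.6 > G 435.6 > E 114.9.
Counting 4 along gives C (581 Ma); the excerpt puts that inside the Ediacaran, 635–538.8 Ma.
Next in line is D (486.6 Ma), and 581 − 486.6 = 94.4 Myr.

C, in the Ediacaran; 94.4 million years to D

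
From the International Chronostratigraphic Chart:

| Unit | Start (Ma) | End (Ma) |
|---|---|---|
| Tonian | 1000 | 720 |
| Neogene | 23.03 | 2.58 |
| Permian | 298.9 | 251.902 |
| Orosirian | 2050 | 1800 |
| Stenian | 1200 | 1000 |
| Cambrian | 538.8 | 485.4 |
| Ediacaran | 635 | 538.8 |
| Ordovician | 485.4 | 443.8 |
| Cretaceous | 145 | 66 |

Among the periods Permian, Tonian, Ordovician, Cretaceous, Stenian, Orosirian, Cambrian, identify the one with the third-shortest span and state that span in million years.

Durations: Permian 46.998; Tonian 280; Ordovician 41.6; Cretaceous 79; Stenian 200; Orosirian 250; Cambrian 53.4 Myr.
Sorted shortest-first: Ordovician (41.6), Permian (46.998), Cambrian (53.4), Cretaceous (79), Stenian (200), Orosirian (250), Tonian (280).
The third shortest is Cambrian at 53.4 Myr.

Cambrian, 53.4 million years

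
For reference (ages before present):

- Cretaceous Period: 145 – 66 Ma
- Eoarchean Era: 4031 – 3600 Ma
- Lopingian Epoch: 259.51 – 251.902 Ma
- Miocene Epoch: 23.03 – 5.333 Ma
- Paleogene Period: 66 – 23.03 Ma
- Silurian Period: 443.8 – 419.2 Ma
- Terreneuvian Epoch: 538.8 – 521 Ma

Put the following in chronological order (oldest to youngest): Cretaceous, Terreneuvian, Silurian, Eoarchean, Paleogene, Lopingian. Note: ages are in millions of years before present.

Eoarchean, Terreneuvian, Silurian, Lopingian, Cretaceous, Paleogene

Sorting by start age (descending Ma, since larger Ma = older): Eoarchean start 4031, Terreneuvian start 538.8, Silurian start 443.8, Lopingian start 259.51, Cretaceous start 145, Paleogene start 66.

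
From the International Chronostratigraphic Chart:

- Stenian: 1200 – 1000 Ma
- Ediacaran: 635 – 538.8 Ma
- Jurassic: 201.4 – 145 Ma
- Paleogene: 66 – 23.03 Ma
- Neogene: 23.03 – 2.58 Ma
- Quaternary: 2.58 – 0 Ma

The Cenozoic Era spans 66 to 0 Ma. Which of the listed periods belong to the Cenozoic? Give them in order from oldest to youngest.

Paleogene, Neogene, Quaternary

Periods with both bounds inside 66–0 Ma: Paleogene (66–23.03), Neogene (23.03–2.58), Quaternary (2.58–0).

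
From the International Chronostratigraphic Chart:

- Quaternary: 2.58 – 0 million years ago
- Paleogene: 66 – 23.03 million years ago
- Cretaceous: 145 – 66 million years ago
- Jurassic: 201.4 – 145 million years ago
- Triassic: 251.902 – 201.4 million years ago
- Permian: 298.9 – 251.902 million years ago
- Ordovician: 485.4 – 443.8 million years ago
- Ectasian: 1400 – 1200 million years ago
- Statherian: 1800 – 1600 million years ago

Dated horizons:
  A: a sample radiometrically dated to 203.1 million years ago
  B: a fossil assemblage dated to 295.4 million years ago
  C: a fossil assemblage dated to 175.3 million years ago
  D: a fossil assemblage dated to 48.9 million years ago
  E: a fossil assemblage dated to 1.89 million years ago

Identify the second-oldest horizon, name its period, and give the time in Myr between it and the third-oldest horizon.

Larger Ma means older, so oldest first: B 295.4 > A 203.1 > C 175.3 > D 48.9 > E 1.89.
Counting 2 along gives A (203.1 Ma); the excerpt puts that inside the Triassic, 251.902–201.4 Ma.
Next in line is C (175.3 Ma), and 203.1 − 175.3 = 27.8 Myr.

A, in the Triassic; 27.8 million years to C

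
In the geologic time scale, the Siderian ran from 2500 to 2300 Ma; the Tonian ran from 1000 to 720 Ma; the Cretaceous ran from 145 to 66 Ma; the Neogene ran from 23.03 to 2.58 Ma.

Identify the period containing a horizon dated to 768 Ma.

768 Ma lies between 1000 and 720 Ma, so it falls in the Tonian.

Tonian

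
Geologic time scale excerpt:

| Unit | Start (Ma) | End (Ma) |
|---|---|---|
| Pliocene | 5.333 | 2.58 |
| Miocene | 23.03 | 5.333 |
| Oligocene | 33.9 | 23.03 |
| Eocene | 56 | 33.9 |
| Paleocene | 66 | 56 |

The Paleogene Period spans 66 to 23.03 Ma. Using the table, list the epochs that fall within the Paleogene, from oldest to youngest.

Epochs with both bounds inside 66–23.03 Ma: Paleocene (66–56), Eocene (56–33.9), Oligocene (33.9–23.03).

Paleocene, Eocene, Oligocene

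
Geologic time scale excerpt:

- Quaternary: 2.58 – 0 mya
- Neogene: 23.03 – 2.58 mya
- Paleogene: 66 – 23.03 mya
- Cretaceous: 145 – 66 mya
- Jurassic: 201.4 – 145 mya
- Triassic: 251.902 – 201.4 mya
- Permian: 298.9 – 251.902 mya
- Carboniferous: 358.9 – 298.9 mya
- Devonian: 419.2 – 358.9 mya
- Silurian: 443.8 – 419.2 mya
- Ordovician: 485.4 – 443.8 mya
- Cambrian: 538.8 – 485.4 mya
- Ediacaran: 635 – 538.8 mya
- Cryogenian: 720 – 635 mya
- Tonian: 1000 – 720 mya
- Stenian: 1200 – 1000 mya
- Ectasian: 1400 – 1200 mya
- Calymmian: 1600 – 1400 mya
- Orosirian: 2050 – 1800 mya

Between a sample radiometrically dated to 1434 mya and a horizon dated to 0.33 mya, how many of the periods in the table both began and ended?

16

1434 Ma sits inside the Calymmian (1600–1400) and 0.33 Ma inside the Quaternary (2.58–0); neither of those is wholly between the two dates.
The listed periods lying completely between them are Ectasian, Stenian, Tonian, Cryogenian, Ediacaran, Cambrian, Ordovician, Silurian, Devonian, Carboniferous, Permian, Triassic, Jurassic, Cretaceous, Paleogene, Neogene — 16 in all.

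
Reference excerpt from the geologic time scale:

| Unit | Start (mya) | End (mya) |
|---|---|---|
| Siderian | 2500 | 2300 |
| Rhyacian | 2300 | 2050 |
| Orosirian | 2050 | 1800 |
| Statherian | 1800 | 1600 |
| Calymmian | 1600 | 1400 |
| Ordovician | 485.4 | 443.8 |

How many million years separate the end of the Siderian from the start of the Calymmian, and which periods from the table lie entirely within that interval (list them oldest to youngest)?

700 million years; Rhyacian, Orosirian, Statherian

End of Siderian = 2300 Ma; start of Calymmian = 1600 Ma.
Gap = 2300 − 1600 = 700 Myr.
Periods wholly inside 2300–1600 Ma: Rhyacian (2300–2050), Orosirian (2050–1800), Statherian (1800–1600).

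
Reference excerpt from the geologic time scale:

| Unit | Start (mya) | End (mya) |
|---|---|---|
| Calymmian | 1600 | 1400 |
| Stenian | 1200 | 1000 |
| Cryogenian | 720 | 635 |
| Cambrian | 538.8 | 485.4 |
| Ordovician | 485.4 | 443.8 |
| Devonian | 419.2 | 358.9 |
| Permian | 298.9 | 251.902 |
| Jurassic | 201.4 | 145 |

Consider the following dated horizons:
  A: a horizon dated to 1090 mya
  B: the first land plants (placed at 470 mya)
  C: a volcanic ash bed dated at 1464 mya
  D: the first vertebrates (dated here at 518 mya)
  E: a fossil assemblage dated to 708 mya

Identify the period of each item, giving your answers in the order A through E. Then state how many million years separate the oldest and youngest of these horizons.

Match each age against the start–end ranges in the excerpt: A = 1090 Ma → Stenian (1200–1000); B = 470 Ma → Ordovician (485.4–443.8); C = 1464 Ma → Calymmian (1600–1400); D = 518 Ma → Cambrian (538.8–485.4); E = 708 Ma → Cryogenian (720–635).
The largest age is 1464 Ma and the smallest is 470 Ma; their difference is 994 Myr.

A — Stenian; B — Ordovician; C — Calymmian; D — Cambrian; E — Cryogenian; span 994 million years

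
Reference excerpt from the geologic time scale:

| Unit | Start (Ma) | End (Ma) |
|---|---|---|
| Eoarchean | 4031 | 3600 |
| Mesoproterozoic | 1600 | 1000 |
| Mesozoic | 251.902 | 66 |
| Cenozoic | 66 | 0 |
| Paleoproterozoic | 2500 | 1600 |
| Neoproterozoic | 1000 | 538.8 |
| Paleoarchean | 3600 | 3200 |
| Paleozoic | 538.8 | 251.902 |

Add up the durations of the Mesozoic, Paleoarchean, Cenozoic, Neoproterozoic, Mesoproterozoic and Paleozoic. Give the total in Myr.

Each duration: Mesozoic = 185.902; Paleoarchean = 400; Cenozoic = 66; Neoproterozoic = 461.2; Mesoproterozoic = 600; Paleozoic = 286.898.
Sum: 185.902 + 400 + 66 + 461.2 + 600 + 286.898 = 2000 Myr.

2000 million years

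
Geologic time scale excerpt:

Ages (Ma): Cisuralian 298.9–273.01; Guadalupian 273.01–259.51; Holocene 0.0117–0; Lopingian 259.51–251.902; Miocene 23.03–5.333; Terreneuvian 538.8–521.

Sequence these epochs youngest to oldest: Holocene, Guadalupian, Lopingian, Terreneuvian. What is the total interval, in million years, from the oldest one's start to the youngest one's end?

Start ages (Ma): Terreneuvian 538.8, Guadalupian 273.01, Lopingian 259.51, Holocene 0.0117.
Ordered youngest to oldest: Holocene, Lopingian, Guadalupian, Terreneuvian.
Span = 538.8 − 0 = 538.8 Myr.

Holocene, Lopingian, Guadalupian, Terreneuvian; total span 538.8 Myr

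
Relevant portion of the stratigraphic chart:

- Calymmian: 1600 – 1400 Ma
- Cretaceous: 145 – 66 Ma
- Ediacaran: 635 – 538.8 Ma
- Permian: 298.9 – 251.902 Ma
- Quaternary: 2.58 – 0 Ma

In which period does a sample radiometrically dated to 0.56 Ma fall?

Quaternary

0.56 Ma lies between 2.58 and 0 Ma, so it falls in the Quaternary.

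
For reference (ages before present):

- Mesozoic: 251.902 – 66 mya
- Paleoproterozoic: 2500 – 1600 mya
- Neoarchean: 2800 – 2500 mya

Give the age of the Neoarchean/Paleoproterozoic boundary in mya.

2500 mya

The Neoarchean ends and the Paleoproterozoic begins at 2500 mya.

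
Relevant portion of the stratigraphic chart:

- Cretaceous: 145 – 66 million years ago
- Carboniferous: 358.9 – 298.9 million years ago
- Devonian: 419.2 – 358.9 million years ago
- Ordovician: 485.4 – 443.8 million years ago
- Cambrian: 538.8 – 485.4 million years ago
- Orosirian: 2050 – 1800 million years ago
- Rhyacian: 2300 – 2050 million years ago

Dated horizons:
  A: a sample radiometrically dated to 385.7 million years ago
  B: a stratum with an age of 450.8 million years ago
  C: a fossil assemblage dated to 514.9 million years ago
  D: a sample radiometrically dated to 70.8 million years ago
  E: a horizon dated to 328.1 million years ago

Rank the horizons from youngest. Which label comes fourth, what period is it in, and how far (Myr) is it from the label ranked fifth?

B, in the Ordovician; 64.1 million years to C

Smaller Ma means younger, so youngest first: D 70.8 < E 328.1 < A 385.7 < B 450.8 < C 514.9.
Counting 4 along gives B (450.8 Ma); the excerpt puts that inside the Ordovician, 485.4–443.8 Ma.
Next in line is C (514.9 Ma), and 514.9 − 450.8 = 64.1 Myr.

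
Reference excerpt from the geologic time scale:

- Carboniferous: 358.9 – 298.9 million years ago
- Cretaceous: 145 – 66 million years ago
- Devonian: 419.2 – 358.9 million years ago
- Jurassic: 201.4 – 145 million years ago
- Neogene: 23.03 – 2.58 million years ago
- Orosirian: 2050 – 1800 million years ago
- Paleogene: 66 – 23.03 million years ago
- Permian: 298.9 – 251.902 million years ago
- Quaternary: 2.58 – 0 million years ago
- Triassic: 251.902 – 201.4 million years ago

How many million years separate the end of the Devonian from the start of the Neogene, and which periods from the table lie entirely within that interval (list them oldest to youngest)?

335.87 million years; Carboniferous, Permian, Triassic, Jurassic, Cretaceous, Paleogene

The Devonian closes at 358.9 Ma and the Neogene opens at 23.03 Ma, so the interval is 358.9 − 23.03 = 335.87 Myr.
A period fits inside if it starts at or after 358.9 Ma and ends at or before 23.03 Ma; oldest first that gives Carboniferous, Permian, Triassic, Jurassic, Cretaceous, Paleogene.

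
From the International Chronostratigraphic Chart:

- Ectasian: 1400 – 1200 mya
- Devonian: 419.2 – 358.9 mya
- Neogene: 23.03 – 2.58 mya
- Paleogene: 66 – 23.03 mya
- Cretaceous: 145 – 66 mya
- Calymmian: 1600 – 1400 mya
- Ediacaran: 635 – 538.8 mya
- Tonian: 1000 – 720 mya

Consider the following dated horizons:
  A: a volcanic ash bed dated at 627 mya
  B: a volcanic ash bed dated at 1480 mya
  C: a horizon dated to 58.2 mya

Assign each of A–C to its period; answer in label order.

A — Ediacaran; B — Calymmian; C — Paleogene

Match each age against the start–end ranges in the excerpt: A = 627 Ma → Ediacaran (635–538.8); B = 1480 Ma → Calymmian (1600–1400); C = 58.2 Ma → Paleogene (66–23.03).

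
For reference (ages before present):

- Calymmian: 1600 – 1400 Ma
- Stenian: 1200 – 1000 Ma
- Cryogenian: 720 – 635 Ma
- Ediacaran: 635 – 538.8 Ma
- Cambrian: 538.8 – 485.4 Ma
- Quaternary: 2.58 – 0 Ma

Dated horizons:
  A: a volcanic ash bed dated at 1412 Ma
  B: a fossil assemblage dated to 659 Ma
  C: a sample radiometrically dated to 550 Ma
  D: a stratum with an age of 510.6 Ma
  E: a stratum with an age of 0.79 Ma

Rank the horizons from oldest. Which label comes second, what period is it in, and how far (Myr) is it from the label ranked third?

Sorted oldest-first by Ma: A (1412), B (659), C (550), D (510.6), E (0.79).
The second oldest is B at 659 Ma, which lies in 720–635 Ma: the Cryogenian.
The third oldest is C at 550 Ma; separation = |659 − 550| = 109 Myr.

B, in the Cryogenian; 109 million years to C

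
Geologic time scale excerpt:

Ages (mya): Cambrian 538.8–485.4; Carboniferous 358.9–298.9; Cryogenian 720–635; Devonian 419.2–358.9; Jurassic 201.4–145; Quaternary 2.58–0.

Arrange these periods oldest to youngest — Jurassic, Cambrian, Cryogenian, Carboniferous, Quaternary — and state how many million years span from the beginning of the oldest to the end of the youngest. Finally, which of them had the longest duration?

Start ages (Ma): Cryogenian 720, Cambrian 538.8, Carboniferous 358.9, Jurassic 201.4, Quaternary 2.58.
Ordered oldest to youngest: Cryogenian, Cambrian, Carboniferous, Jurassic, Quaternary.
Span = 720 − 0 = 720 Myr.
Durations: Jurassic 56.4, Quaternary 2.58, Cryogenian 85, Cambrian 53.4, Carboniferous 60 → longest is Cryogenian (85 Myr).

Cryogenian, Cambrian, Carboniferous, Jurassic, Quaternary; total span 720 Myr; longest is Cryogenian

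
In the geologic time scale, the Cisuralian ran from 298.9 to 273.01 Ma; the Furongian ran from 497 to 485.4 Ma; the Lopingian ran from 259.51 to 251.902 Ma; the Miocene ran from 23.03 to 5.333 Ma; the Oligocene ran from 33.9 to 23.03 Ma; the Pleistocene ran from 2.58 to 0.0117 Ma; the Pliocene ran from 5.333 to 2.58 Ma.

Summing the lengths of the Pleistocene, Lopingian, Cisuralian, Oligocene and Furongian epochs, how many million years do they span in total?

58.5363 million years

Duration is start − end for each: (2.58 − 0.0117) + (259.51 − 251.902) + (298.9 − 273.01) + (33.9 − 23.03) + (497 − 485.4).
That is 2.5683 + 7.608 + 25.89 + 10.87 + 11.6, which totals 58.5363 million years.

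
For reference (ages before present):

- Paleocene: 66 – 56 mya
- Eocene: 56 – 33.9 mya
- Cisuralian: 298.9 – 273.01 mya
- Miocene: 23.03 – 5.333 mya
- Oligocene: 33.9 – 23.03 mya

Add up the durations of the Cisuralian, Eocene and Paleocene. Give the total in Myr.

57.99 million years

Duration is start − end for each: (298.9 − 273.01) + (56 − 33.9) + (66 − 56).
That is 25.89 + 22.1 + 10, which totals 57.99 million years.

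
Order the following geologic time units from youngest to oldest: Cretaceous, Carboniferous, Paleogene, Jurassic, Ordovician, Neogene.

Group by era (each group listed oldest first) — Paleozoic: Ordovician, Carboniferous; Mesozoic: Jurassic, Cretaceous; Cenozoic: Paleogene, Neogene. The eras run Paleozoic → Mesozoic → Cenozoic. Concatenating the groups in that era order and then reversing gives youngest to oldest.

Neogene, Paleogene, Cretaceous, Jurassic, Carboniferous, Ordovician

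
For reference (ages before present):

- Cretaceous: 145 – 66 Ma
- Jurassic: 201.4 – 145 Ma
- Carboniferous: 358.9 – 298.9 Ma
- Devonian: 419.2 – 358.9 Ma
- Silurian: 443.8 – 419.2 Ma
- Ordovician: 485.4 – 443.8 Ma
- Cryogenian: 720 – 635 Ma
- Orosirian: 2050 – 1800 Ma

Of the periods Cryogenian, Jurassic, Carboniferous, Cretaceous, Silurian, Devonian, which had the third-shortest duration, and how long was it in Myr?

Carboniferous, 60 million years

Start − end for each: Cryogenian 720 − 635 = 85; Jurassic 201.4 − 145 = 56.4; Carboniferous 358.9 − 298.9 = 60; Cretaceous 145 − 66 = 79; Silurian 443.8 − 419.2 = 24.6; Devonian 419.2 − 358.9 = 60.3.
Ranking these from shortest: Silurian < Jurassic < Carboniferous < Devonian < Cretaceous < Cryogenian.
Position 3 in that ranking is Carboniferous, which lasted 60 Myr.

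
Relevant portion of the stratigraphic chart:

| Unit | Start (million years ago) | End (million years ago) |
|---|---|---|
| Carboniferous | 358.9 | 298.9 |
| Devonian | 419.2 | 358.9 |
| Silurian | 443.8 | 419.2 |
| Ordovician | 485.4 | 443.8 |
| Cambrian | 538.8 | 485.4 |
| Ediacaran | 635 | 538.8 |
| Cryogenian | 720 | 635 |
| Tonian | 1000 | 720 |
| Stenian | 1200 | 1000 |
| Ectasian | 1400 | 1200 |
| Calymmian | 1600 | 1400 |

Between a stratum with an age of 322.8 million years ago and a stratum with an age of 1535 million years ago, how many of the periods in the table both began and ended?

9

The older date is 1535 Ma and the younger is 322.8 Ma.
Periods with start < 1535 and end > 322.8 Ma: Ectasian (1400–1200), Stenian (1200–1000), Tonian (1000–720), Cryogenian (720–635), Ediacaran (635–538.8), Cambrian (538.8–485.4), Ordovician (485.4–443.8), Silurian (443.8–419.2), Devonian (419.2–358.9).
That is 9 complete periods.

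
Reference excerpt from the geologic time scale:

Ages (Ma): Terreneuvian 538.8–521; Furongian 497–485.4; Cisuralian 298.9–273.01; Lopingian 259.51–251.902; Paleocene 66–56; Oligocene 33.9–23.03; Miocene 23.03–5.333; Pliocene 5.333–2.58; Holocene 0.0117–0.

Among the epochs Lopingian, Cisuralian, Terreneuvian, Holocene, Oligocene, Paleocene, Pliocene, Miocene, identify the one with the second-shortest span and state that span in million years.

Start − end for each: Lopingian 259.51 − 251.902 = 7.608; Cisuralian 298.9 − 273.01 = 25.89; Terreneuvian 538.8 − 521 = 17.8; Holocene 0.0117 − 0 = 0.0117; Oligocene 33.9 − 23.03 = 10.87; Paleocene 66 − 56 = 10; Pliocene 5.333 − 2.58 = 2.753; Miocene 23.03 − 5.333 = 17.697.
Ranking these from shortest: Holocene < Pliocene < Lopingian < Paleocene < Oligocene < Miocene < Terreneuvian < Cisuralian.
Position 2 in that ranking is Pliocene, which lasted 2.753 Myr.

Pliocene, 2.753 million years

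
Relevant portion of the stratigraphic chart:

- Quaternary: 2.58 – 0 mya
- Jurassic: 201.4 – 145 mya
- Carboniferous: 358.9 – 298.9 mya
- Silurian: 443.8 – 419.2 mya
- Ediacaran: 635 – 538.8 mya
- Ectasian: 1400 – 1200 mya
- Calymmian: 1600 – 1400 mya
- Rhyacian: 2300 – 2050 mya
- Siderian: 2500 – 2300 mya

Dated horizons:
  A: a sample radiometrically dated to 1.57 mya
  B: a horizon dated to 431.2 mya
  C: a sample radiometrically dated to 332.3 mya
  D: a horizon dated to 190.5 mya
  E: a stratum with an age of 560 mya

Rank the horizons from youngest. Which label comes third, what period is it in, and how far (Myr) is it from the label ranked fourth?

Sorted youngest-first by Ma: A (1.57), D (190.5), C (332.3), B (431.2), E (560).
The third youngest is C at 332.3 Ma, which lies in 358.9–298.9 Ma: the Carboniferous.
The fourth youngest is B at 431.2 Ma; separation = |332.3 − 431.2| = 98.9 Myr.

C, in the Carboniferous; 98.9 million years to B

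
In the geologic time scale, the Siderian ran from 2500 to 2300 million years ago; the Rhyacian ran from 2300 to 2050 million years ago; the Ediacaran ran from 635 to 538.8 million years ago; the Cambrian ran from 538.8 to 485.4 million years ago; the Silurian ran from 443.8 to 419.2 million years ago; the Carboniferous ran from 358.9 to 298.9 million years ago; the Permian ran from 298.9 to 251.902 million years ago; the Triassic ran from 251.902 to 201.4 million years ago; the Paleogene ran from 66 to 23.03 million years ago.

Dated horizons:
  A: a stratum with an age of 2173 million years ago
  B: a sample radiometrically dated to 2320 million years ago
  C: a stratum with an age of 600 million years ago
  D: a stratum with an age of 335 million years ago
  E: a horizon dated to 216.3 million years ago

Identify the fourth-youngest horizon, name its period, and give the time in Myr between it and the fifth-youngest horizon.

Smaller Ma means younger, so youngest first: E 216.3 < D 335 < C 600 < A 2173 < B 2320.
Counting 4 along gives A (2173 Ma); the excerpt puts that inside the Rhyacian, 2300–2050 Ma.
Next in line is B (2320 Ma), and 2320 − 2173 = 147 Myr.

A, in the Rhyacian; 147 million years to B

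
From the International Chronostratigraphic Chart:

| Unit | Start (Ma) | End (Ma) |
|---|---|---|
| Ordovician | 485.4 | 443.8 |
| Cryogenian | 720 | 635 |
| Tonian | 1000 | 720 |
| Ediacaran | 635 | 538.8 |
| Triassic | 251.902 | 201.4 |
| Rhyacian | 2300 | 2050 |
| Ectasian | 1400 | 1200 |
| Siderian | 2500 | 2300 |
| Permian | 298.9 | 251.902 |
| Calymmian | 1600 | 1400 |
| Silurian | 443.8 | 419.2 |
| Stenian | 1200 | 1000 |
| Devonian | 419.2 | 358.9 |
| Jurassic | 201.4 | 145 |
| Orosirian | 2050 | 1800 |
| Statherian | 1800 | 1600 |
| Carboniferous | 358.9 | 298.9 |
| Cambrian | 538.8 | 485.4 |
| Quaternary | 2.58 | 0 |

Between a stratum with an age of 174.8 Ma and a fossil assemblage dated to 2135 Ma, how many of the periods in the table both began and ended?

15

2135 Ma sits inside the Rhyacian (2300–2050) and 174.8 Ma inside the Jurassic (201.4–145); neither of those is wholly between the two dates.
The listed periods lying completely between them are Orosirian, Statherian, Calymmian, Ectasian, Stenian, Tonian, Cryogenian, Ediacaran, Cambrian, Ordovician, Silurian, Devonian, Carboniferous, Permian, Triassic — 15 in all.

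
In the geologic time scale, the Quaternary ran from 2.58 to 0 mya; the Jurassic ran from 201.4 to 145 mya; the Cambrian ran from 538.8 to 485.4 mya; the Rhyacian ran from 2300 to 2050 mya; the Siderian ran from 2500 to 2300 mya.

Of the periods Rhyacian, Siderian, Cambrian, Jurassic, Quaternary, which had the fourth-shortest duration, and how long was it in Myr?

Durations: Rhyacian 250; Siderian 200; Cambrian 53.4; Jurassic 56.4; Quaternary 2.58 Myr.
Sorted shortest-first: Quaternary (2.58), Cambrian (53.4), Jurassic (56.4), Siderian (200), Rhyacian (250).
The fourth shortest is Siderian at 200 Myr.

Siderian, 200 million years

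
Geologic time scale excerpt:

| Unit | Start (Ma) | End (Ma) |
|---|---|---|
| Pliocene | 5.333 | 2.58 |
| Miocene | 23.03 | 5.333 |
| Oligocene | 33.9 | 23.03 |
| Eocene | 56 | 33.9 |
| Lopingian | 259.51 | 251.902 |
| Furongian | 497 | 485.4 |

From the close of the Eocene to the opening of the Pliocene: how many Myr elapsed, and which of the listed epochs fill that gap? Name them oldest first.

End of Eocene = 33.9 Ma; start of Pliocene = 5.333 Ma.
Gap = 33.9 − 5.333 = 28.567 Myr.
Epochs wholly inside 33.9–5.333 Ma: Oligocene (33.9–23.03), Miocene (23.03–5.333).

28.567 million years; Oligocene, Miocene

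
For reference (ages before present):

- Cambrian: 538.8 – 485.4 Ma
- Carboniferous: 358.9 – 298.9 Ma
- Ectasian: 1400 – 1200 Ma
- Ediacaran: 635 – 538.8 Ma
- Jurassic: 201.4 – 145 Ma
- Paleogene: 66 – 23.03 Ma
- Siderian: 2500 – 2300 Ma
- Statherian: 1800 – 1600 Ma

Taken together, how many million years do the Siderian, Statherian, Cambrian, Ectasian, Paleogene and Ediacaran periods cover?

792.57 million years

Each duration: Siderian = 200; Statherian = 200; Cambrian = 53.4; Ectasian = 200; Paleogene = 42.97; Ediacaran = 96.2.
Sum: 200 + 200 + 53.4 + 200 + 42.97 + 96.2 = 792.57 Myr.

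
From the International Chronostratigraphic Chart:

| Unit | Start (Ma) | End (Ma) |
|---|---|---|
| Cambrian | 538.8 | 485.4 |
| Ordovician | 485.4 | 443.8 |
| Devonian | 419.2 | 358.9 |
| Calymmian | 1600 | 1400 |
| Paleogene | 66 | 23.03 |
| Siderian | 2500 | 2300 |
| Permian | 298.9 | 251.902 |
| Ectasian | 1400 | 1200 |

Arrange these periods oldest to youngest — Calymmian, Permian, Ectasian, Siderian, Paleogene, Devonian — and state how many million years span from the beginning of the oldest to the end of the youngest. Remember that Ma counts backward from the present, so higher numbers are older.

From the excerpt: Calymmian 1600–1400; Permian 298.9–251.902; Ectasian 1400–1200; Siderian 2500–2300; Paleogene 66–23.03; Devonian 419.2–358.9 (Ma).
Larger Ma is earlier, so the oldest is Siderian and the youngest is Paleogene; oldest to youngest: Siderian, Calymmian, Ectasian, Devonian, Permian, Paleogene.
Oldest start 2500 minus youngest end 23.03 gives 2476.97 Myr overall.

Siderian → Calymmian → Ectasian → Devonian → Permian → Paleogene; total span 2476.97 Myr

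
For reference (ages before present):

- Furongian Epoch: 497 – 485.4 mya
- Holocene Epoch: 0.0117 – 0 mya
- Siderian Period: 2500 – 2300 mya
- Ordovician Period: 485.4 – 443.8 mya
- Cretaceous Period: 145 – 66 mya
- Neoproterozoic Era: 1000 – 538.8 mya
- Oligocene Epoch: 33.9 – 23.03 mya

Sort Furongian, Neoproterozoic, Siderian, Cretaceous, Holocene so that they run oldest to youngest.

The oldest of these is Siderian (starts 2500 Ma) and the youngest is Holocene (ends 0 Ma).
In between, by decreasing start age: Neoproterozoic (1000), Furongian (497), Cretaceous (145).

Siderian, Neoproterozoic, Furongian, Cretaceous, Holocene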